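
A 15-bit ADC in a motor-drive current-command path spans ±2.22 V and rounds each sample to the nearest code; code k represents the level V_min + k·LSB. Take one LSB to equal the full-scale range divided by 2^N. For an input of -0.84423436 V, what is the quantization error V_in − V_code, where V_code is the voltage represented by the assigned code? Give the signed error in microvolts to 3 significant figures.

+54.0 µV

Range = 2.22 − (-2.22) = 4.44 V. LSB = 4.44 V / 2^15 ≈ 135.5 µV.
Position in LSBs: (-0.84423436 − (-2.22)) × 32768/4.44 = 10153.3983; rounding gives k = 10153.
V_code = V_min + k × range/2^15 = -2.22 + 10153 × 4.44/32768 = -0.84428833008 V.
e = -0.84423436 − (-0.84428833008) = +54.0 µV.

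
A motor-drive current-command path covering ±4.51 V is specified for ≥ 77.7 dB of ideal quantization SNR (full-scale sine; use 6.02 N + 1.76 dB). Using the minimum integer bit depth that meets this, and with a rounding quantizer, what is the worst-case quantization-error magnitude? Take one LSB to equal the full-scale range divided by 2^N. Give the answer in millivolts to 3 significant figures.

Range = 4.51 − (-4.51) = 9.02 V.
Required N = ⌈(77.7 − 1.76)/6.02⌉ = ⌈12.615⌉ = 13.
LSB = 9.02 V / 2^13 = 1.1011 mV.
Max error for round-to-nearest is LSB/2 = 0.551 mV.

0.551 mV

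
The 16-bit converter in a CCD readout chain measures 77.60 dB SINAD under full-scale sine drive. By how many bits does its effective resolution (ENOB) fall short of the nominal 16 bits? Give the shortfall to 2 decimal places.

3.40 bits

Effective bits = (77.60 − 1.76)/6.02 = 12.5980.
Lost resolution: 16 − 12.5980 = 3.4020 bits.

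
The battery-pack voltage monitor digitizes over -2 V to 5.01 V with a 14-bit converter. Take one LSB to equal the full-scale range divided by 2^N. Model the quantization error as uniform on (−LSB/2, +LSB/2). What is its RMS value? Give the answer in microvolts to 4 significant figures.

123.5 µV

Range = 5.01 − (-2) = 7.01 V.
LSB = 7.01 V / 2^14 = 427.856 µV.
V_rms = LSB/√12 = 427.856 µV / √12 = 123.5 µV.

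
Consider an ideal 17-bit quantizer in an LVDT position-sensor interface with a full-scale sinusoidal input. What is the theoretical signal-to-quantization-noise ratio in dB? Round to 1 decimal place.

104.1 dB

For an ideal N-bit converter with full-scale sine input, SNR = 6.02 N + 1.76 dB. SNR = 6.02 × 17 + 1.76 = 102.34 + 1.76 = 104.10 dB.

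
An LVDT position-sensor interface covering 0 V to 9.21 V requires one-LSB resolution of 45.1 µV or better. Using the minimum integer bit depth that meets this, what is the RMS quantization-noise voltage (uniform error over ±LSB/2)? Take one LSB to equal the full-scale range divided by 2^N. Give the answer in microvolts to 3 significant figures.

Span = 9.21 V.
Need 2^N ≥ 9.21 V / 45.1 µV = 204200 → N_min = 18.
LSB = 9.21 V / 2^18 = 35.133 µV.
RMS noise = LSB/√12 = 10.1 µV.

10.1 µV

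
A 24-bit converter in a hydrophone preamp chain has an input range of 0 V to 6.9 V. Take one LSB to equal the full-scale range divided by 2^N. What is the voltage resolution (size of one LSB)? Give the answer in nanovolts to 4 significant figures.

411.3 nV

Range is 6.9 V.
Number of codes = 2^24 = 16777216.
One LSB is 6.9 V / 16777216 = 411.3 nV.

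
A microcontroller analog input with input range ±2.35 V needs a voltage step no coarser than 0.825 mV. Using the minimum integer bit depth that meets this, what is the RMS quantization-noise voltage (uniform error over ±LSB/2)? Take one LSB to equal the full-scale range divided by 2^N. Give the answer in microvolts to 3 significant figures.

Full-scale range = 2.35 V − (-2.35 V) = 4.7 V.
Required number of levels: 4.7/0.825 mV = 5697.0; smallest N with 2^N ≥ that is 13.
Step size = 4.7/8192 V = 0.57373 mV.
RMS noise = LSB/√12 = 166 µV.

166 µV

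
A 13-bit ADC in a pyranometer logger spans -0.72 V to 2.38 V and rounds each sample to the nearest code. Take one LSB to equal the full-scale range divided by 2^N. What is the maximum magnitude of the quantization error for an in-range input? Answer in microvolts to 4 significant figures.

Range = 2.38 − (-0.72) = 3.1 V.
LSB = 3.1 V ÷ 2^13 = 3.1/8192 V = 378.418 µV.
Worst-case error for round-to-nearest is half an LSB: 189.2 µV.

189.2 µV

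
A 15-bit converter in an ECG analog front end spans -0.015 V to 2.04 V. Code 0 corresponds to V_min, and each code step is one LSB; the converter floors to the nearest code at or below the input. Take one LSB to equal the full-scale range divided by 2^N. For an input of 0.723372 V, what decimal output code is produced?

11773

Span: 2.04 V − (-0.015 V) = 2.055 V. LSB = 2.055 V / 2^15 ≈ 62.71 µV.
V_in − V_min = 0.723372 − (-0.015) = 0.738372 V.
Divide by LSB: 0.738372 × 32768/2.055 = 11773.7098.
Truncating gives code 11773.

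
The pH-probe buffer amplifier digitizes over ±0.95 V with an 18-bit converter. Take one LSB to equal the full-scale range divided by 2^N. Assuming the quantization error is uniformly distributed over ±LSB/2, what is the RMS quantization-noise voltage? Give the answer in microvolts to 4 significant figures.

The full-scale span is 0.95 − (-0.95) = 1.9 V.
Step size = 1.9/262144 V = 7.24792 µV.
For a uniform distribution on [−LSB/2, +LSB/2], V_rms = LSB/√12 = 7.24792 µV/3.4641 = 2.092 µV.

2.092 µV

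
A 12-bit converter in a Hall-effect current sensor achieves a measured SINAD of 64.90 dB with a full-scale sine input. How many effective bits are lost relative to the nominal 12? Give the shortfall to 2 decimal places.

1.51 bits

N_eff = (64.90 − 1.76)/6.02 = 10.4884 bits.
Shortfall = 12 − 10.4884 = 1.5116 bits.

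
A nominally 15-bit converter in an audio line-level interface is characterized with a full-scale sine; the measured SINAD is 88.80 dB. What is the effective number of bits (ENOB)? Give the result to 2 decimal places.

14.46 bits

ENOB = (88.80 − 1.76)/6.02 = 14.4585 bits.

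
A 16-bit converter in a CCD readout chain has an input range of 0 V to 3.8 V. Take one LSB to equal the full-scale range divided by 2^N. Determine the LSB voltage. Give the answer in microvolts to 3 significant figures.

58.0 µV

Range is 3.8 V.
There are 2^16 = 65536 steps.
LSB = 3.8 V ÷ 2^16 = 3.8/65536 V = 58.0 µV.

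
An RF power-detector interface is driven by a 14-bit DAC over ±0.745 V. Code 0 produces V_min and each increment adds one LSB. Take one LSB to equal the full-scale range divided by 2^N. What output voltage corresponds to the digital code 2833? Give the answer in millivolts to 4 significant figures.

Span: 0.745 V − (-0.745 V) = 1.49 V. LSB = 1.49 V / 2^14.
V_out = -0.745 + 2833 × (1.49/16384) V
      = -0.745 V + 0.257640 V = -0.487360 V.

-487.4 mV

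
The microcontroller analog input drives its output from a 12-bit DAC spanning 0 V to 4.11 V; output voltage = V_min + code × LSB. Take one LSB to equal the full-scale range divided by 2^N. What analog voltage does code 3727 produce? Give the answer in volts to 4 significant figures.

3.740 V

Full-scale range = 4.11 V. LSB = 4.11 V / 2^12.
V_out = V_min + code × LSB = 0 V + 3727 × 4.11 V / 4096
      = 0 + 3.73974 = 3.73974 V.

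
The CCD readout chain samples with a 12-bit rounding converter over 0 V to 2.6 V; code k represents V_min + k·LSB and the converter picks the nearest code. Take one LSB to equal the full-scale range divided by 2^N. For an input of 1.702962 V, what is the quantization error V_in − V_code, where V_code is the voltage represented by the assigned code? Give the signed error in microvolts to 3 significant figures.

−114 µV

Span = 2.6 V. LSB = 2.6 V / 2^12 ≈ 0.6348 mV.
(V_in − V_min)/LSB = (1.702962 − (0)) × 4096/2.6 = 2682.8201 → nearest code k = 2683.
V_code = 0 + (2683/4096) × 2.6 = 1.703076172 V.
V_in − V_code = 1.702962 − (1.703076172) = −114 µV.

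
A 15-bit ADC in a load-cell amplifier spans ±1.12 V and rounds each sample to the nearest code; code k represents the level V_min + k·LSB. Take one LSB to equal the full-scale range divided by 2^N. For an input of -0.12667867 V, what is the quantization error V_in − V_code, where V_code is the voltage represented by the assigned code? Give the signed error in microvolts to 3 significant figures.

The full-scale span is 1.12 − (-1.12) = 2.24 V. LSB = 2.24 V / 2^15 ≈ 68.36 µV.
(V_in − V_min)/LSB = (-0.12667867 − (-1.12)) × 32768/2.24 = 14530.8720 → nearest code k = 14531.
Reconstructed level: -1.12 + 14531 × 2.24/32768 V = -0.12666992188 V.
V_in − V_code = -0.12667867 − (-0.12666992188) = −8.75 µV.

−8.75 µV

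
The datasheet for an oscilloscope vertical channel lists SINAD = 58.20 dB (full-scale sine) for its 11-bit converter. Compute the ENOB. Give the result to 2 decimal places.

9.38 bits

Inverting SNR = 6.02 N + 1.76: N_eff = (58.20 − 1.76)/6.02 = 9.3754.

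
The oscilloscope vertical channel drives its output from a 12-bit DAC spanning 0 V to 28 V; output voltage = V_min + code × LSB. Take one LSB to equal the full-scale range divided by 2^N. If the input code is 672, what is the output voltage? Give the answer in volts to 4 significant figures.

4.594 V

Span = 28 V. LSB = 28 V / 2^12.
V_out = V_min + code × LSB = 0 V + 672 × 28 V / 4096
      = 0 + 4.59375 = 4.59375 V.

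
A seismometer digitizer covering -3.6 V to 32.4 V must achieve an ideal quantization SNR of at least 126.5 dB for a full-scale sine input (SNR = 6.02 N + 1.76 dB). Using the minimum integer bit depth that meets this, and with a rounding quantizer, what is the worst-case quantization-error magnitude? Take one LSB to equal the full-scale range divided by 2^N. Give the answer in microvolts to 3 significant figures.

8.58 µV

The full-scale span is 32.4 − (-3.6) = 36 V.
N ≥ (126.5 − 1.76)/6.02 = 20.721 → N_min = 21.
Step size = 36/2097152 V = 17.166 µV.
Half an LSB is 8.58 µV.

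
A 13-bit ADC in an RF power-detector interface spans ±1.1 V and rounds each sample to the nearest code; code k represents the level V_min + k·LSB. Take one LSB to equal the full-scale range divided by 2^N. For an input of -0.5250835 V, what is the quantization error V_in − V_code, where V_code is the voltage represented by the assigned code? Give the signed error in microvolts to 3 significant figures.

Span: 1.1 V − (-1.1 V) = 2.2 V. LSB = 2.2 V / 2^13 ≈ 268.6 µV.
(V_in − V_min)/LSB = (-0.5250835 − (-1.1)) × 8192/2.2 = 2140.7800 → nearest code k = 2141.
V_code = V_min + k × range/2^13 = -1.1 + 2141 × 2.2/8192 = -0.5250244141 V.
V_in − V_code = -0.5250835 − (-0.5250244141) = −59.1 µV.

−59.1 µV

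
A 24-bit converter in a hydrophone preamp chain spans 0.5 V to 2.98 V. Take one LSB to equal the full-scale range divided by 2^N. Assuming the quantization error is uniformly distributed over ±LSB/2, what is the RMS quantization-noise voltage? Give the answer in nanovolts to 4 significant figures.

The full-scale span is 2.98 − (0.5) = 2.48 V.
LSB = 2.48 V ÷ 2^24 = 2.48/16777216 V = 147.820 nV.
σ_q = LSB/√12 = 147.820 nV/3.4641 = 42.67 nV.

42.67 nV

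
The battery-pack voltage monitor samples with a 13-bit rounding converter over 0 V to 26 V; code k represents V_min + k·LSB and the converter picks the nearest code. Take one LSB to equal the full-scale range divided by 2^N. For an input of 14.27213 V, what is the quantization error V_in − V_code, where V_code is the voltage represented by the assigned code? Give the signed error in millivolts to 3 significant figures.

Range is 26 V. LSB = 26 V / 2^13 ≈ 3.174 mV.
(14.27213 − (0)) / LSB = 14.27213 × 8192/26 = 4496.8188. Nearest integer: k = 4497.
V_code = 0 + (4497/8192) × 26 = 14.27270508 V.
V_in − V_code = 14.27213 − (14.27270508) = −0.575 mV.

−0.575 mV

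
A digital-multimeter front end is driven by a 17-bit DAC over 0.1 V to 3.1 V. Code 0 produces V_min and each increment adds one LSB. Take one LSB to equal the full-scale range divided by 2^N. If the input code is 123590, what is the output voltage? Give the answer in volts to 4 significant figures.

2.929 V

Range = 3.1 − (0.1) = 3 V. LSB = 3 V / 2^17.
V_out = 0.1 + 123590 × (3/131072) V
      = 0.1 V + 2.82875 V = 2.92875 V.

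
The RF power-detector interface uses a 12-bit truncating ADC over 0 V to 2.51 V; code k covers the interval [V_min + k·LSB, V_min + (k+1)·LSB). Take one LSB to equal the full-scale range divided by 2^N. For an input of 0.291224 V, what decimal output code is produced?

Span = 2.51 V. LSB = 2.51 V / 2^12 ≈ 0.6128 mV.
V_in − V_min = 0.291224 − (0) = 0.291224 V.
Divide by LSB: 0.291224 × 4096/2.51 = 475.2404.
Truncating gives code 475.

475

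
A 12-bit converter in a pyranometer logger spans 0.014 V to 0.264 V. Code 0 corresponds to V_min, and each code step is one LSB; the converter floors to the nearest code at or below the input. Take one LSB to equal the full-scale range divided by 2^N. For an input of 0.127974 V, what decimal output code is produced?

Range = 0.264 − (0.014) = 0.25 V. LSB = 0.25 V / 2^12 ≈ 61.04 µV.
code = ⌊(V_in − V_min)/LSB⌋ = ⌊(V_in − V_min) × 2^12 / range⌋
     = ⌊(0.127974 − (0.014)) × 4096 / 0.25⌋ = ⌊0.113974 × 4096/0.25⌋
     = ⌊1867.350⌋ = 1867.

1867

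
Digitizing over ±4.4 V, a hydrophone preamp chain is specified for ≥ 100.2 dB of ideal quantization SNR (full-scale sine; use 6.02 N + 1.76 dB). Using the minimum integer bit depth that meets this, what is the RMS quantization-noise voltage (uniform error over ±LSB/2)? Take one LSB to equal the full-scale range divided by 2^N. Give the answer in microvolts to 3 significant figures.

19.4 µV

Span: 4.4 V − (-4.4 V) = 8.8 V.
N ≥ (100.2 − 1.76)/6.02 = 16.352 → N_min = 17.
LSB = 8.8 V ÷ 2^17 = 8.8/131072 V = 67.139 µV.
RMS noise = LSB/√12 = 19.4 µV.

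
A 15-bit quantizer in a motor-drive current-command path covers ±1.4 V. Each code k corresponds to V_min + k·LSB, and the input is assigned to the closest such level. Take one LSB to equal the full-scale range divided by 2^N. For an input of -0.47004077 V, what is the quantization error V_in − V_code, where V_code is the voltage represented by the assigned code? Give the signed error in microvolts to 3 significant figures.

+15.4 µV

Span: 1.4 V − (-1.4 V) = 2.8 V. LSB = 2.8 V / 2^15 ≈ 85.45 µV.
Position in LSBs: (-0.47004077 − (-1.4)) × 32768/2.8 = 10883.1800; rounding gives k = 10883.
V_code = -1.4 + (10883/32768) × 2.8 = -0.47005615234 V.
e = -0.47004077 − (-0.47005615234) = +15.4 µV.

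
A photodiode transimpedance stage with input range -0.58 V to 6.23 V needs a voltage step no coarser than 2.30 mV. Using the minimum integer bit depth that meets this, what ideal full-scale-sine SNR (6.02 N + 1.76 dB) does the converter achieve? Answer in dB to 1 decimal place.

74.0 dB

The full-scale span is 6.23 − (-0.58) = 6.81 V.
Levels needed ≥ 6.81/2.30 mV = 2961. 2^12 = 4096 suffices, so N_min = 12.
6.02(12) + 1.76 = 74.00 dB.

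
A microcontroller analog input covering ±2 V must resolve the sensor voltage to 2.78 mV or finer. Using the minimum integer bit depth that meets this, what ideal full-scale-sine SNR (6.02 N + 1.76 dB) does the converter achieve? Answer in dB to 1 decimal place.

68.0 dB

The full-scale span is 2 − (-2) = 4 V.
Required number of levels: 4/2.78 mV = 1438.8; smallest N with 2^N ≥ that is 11.
6.02(11) + 1.76 = 67.98 dB.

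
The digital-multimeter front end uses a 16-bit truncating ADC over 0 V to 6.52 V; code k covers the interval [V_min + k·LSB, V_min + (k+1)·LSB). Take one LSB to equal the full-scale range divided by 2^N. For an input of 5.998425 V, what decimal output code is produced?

Range is 6.52 V. LSB = 6.52 V / 2^16 ≈ 99.49 µV.
code = ⌊(V_in − V_min)/LSB⌋ = ⌊(V_in − V_min) × 2^16 / range⌋
     = ⌊(5.998425 − (0)) × 65536 / 6.52⌋ = ⌊5.998425 × 65536/6.52⌋
     = ⌊60293.371⌋ = 60293.

60293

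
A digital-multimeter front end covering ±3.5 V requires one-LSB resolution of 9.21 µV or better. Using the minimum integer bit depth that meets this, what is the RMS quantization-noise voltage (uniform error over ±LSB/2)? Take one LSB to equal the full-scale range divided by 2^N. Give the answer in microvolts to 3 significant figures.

1.93 µV

The full-scale span is 3.5 − (-3.5) = 7 V.
Levels needed ≥ 7/9.21 µV = 760000. 2^20 = 1048576 suffices, so N_min = 20.
LSB = 7 V ÷ 2^20 = 7/1048576 V = 6.6757 µV.
σ_q = LSB/√12 = 6.6757 µV/3.4641 = 1.93 µV.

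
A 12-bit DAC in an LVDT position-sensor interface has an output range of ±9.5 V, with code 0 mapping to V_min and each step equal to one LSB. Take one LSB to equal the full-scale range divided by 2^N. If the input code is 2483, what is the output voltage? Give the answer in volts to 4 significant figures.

The full-scale span is 9.5 − (-9.5) = 19 V. LSB = 19 V / 2^12.
Output = V_min + (2483/4096) × range = -9.5 + 0.606201 × 19 V
      = -9.5 + 11.5178 = 2.01782 V.

2.018 V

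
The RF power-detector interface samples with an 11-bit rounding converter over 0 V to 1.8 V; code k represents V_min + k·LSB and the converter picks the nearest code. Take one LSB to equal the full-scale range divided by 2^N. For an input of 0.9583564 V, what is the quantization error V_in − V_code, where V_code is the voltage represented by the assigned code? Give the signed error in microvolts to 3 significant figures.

Span = 1.8 V. LSB = 1.8 V / 2^11 ≈ 0.8789 mV.
(V_in − V_min)/LSB = (0.9583564 − (0)) × 2048/1.8 = 1090.3966 → nearest code k = 1090.
V_code = 0 + (1090/2048) × 1.8 = 0.9580078125 V.
e = 0.9583564 − (0.9580078125) = +349 µV.

+349 µV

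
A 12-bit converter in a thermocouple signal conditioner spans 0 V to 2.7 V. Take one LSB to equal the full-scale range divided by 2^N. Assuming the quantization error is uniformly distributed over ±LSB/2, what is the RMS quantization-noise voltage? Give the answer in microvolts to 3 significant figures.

V_FS = 2.7 V.
LSB = 2.7 V ÷ 2^12 = 2.7/4096 V = 0.65918 mV.
σ_q = LSB/√12 = 0.65918 mV/3.4641 = 190 µV.

190 µV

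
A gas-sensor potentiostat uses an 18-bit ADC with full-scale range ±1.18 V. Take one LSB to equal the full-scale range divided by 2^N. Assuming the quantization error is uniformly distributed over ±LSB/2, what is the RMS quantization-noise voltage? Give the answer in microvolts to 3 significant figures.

2.60 µV

Range = 1.18 − (-1.18) = 2.36 V.
Step size = 2.36/262144 V = 9.0027 µV.
For a uniform distribution on [−LSB/2, +LSB/2], V_rms = LSB/√12 = 9.0027 µV/3.4641 = 2.60 µV.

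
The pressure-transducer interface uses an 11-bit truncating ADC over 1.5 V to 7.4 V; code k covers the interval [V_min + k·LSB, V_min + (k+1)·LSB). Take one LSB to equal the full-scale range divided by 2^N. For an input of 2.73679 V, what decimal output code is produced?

The full-scale span is 7.4 − (1.5) = 5.9 V. LSB = 5.9 V / 2^11 ≈ 2.881 mV.
(V_in − V_min) × 2^11/range = (2.73679 − (1.5)) × 2048/5.9 = 429.313.
Floor → code = 429.

429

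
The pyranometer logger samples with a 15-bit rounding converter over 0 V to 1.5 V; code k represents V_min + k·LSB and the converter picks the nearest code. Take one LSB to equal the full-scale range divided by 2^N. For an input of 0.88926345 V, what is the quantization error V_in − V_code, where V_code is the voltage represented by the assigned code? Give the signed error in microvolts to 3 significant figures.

+11.7 µV

Span = 1.5 V. LSB = 1.5 V / 2^15 ≈ 45.78 µV.
Position in LSBs: (0.88926345 − (0)) × 32768/1.5 = 19426.2565; rounding gives k = 19426.
Reconstructed level: 0 + 19426 × 1.5/32768 V = 0.88925170898 V.
e = 0.88926345 − (0.88925170898) = +11.7 µV.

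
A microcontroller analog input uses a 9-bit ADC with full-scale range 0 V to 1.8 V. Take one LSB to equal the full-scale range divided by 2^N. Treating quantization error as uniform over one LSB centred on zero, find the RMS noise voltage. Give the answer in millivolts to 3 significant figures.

1.01 mV

Range is 1.8 V.
Step size = 1.8/512 V = 3.5156 mV.
RMS of a uniform error over width LSB is LSB/√12 = 1.01 mV.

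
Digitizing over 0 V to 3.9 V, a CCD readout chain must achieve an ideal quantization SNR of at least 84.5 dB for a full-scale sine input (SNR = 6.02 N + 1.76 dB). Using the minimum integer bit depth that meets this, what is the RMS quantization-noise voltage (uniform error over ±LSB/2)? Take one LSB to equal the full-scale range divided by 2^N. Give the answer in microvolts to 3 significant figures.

Full-scale range = 3.9 V.
6.02 N + 1.76 ≥ 84.5 gives N ≥ 13.744, so the minimum integer is 14.
One LSB is 3.9 V / 16384 = 238.04 µV.
RMS noise = LSB/√12 = 68.7 µV.

68.7 µV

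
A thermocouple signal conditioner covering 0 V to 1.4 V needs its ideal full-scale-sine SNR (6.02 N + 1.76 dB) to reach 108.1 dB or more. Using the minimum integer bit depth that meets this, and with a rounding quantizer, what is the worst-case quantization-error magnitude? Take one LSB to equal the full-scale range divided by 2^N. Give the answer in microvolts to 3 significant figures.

Span = 1.4 V.
Solving 6.02 N ≥ 108.1 − 1.76: N ≥ 17.664. Round up → N = 18.
LSB = 1.4 V / 2^18 = 5.3406 µV.
Max error for round-to-nearest is LSB/2 = 2.67 µV.

2.67 µV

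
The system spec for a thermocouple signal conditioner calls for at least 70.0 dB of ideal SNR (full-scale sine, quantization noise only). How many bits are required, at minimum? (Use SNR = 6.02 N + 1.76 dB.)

N ≥ (70.0 − 1.76)/6.02 = 11.336 → N_min = 12.

12 bits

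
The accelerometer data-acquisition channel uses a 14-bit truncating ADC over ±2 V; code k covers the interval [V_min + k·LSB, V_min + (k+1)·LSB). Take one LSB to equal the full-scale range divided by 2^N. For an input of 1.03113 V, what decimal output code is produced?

Range = 2 − (-2) = 4 V. LSB = 4 V / 2^14 ≈ 244.1 µV.
code = ⌊(V_in − V_min)/LSB⌋ = ⌊(V_in − V_min) × 2^14 / range⌋
     = ⌊(1.03113 − (-2)) × 16384 / 4⌋ = ⌊3.03113 × 16384/4⌋
     = ⌊12415.508⌋ = 12415.

12415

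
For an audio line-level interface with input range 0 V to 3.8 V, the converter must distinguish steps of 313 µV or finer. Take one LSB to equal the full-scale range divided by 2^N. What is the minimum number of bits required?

Full-scale range = 3.8 V.
3.8 V / 313 µV = 12140. Since 2^13 = 8192 and 2^14 = 16384, N = 14.

14 bits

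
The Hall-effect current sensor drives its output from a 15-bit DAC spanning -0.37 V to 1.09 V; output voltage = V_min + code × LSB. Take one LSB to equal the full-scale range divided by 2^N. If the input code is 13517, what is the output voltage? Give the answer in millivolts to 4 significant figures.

Span: 1.09 V − (-0.37 V) = 1.46 V. LSB = 1.46 V / 2^15.
Output = V_min + (13517/32768) × range = -0.37 + 0.412506 × 1.46 V
      = -0.37 V + 0.602259 V = 0.232259 V.

232.3 mV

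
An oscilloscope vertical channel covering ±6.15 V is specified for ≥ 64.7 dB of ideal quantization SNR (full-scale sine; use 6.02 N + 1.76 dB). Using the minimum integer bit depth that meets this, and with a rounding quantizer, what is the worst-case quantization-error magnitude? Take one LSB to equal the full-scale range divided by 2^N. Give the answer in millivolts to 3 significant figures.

Full-scale range = 6.15 V − (-6.15 V) = 12.3 V.
Solving 6.02 N ≥ 64.7 − 1.76: N ≥ 10.455. Round up → N = 11.
One LSB is 12.3 V / 2048 = 6.0059 mV.
|e|_max = LSB/2 = 3.00 mV.

3.00 mV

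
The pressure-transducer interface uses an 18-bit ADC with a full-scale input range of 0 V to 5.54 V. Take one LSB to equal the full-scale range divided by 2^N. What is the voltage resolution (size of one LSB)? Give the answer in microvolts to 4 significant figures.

Range is 5.54 V.
Number of codes = 2^18 = 262144.
LSB = 5.54 V ÷ 2^18 = 5.54/262144 V = 21.13 µV.

21.13 µV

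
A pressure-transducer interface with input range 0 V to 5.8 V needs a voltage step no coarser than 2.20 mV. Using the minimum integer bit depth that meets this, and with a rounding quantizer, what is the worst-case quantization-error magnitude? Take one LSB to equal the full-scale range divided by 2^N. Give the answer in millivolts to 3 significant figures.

V_FS = 5.8 V.
Levels needed ≥ 5.8/2.20 mV = 2636. 2^12 = 4096 suffices, so N_min = 12.
One LSB is 5.8 V / 4096 = 1.4160 mV.
Half an LSB is 0.708 mV.

0.708 mV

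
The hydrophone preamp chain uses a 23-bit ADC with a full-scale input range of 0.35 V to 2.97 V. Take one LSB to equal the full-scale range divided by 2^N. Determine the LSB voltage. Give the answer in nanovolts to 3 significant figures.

Span: 2.97 V − (0.35 V) = 2.62 V.
2^23 = 8388608 levels.
One LSB is 2.62 V / 8388608 = 312 nV.

312 nV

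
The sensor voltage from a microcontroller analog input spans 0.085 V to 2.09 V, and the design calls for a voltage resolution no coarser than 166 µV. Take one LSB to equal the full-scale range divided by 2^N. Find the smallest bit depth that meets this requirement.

14 bits

The full-scale span is 2.09 − (0.085) = 2.005 V.
2.005 V / 166 µV = 12080. Since 2^13 = 8192 and 2^14 = 16384, N = 14.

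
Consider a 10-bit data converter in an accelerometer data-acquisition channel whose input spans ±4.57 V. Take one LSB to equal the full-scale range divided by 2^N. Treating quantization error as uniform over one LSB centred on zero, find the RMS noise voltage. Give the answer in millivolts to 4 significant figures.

2.577 mV

Range = 4.57 − (-4.57) = 9.14 V.
Step size = 9.14/1024 V = 8.92578 mV.
σ_q = LSB/√12 = 8.92578 mV/3.4641 = 2.577 mV.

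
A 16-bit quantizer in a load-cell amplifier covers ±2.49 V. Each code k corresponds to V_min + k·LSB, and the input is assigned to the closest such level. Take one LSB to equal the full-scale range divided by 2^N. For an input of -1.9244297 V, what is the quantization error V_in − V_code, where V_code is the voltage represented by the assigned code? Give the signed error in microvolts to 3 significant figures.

Span: 2.49 V − (-2.49 V) = 4.98 V. LSB = 4.98 V / 2^16 ≈ 75.99 µV.
(-1.9244297 − (-2.49)) / LSB = 0.5655703 × 65536/4.98 = 7442.8143. Nearest integer: k = 7443.
V_code = V_min + k × range/2^16 = -2.49 + 7443 × 4.98/65536 = -1.9244155884 V.
V_in − V_code = -1.9244297 − (-1.9244155884) = −14.1 µV.

−14.1 µV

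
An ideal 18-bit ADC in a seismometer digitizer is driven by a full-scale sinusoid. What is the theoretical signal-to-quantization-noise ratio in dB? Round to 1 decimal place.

110.1 dB

For an ideal N-bit converter with full-scale sine input, SNR = 6.02 N + 1.76 dB. SNR = 6.02 × 18 + 1.76 = 108.36 + 1.76 = 110.12 dB.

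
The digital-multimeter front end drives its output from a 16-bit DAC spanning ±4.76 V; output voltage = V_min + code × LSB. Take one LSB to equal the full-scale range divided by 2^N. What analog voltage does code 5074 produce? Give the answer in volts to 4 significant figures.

-4.023 V

Full-scale range = 4.76 V − (-4.76 V) = 9.52 V. LSB = 9.52 V / 2^16.
V_out = -4.76 + 5074 × (9.52/65536) V
      = -4.76 + 0.737068 = -4.02293 V.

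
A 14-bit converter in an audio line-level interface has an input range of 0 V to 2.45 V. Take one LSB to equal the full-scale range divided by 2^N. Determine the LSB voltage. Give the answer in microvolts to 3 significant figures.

150 µV

Span = 2.45 V.
2^14 = 16384 levels.
One LSB is 2.45 V / 16384 = 150 µV.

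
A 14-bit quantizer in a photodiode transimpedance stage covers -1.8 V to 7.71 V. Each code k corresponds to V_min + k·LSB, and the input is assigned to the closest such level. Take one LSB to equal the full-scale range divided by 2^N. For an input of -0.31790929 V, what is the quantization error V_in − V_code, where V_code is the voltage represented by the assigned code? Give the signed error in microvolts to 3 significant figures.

+216 µV

Span: 7.71 V − (-1.8 V) = 9.51 V. LSB = 9.51 V / 2^14 ≈ 0.5804 mV.
(V_in − V_min)/LSB = (-0.31790929 − (-1.8)) × 16384/9.51 = 2553.3727 → nearest code k = 2553.
Reconstructed level: -1.8 + 2553 × 9.51/16384 V = -0.31812561035 V.
V_in − V_code = -0.31790929 − (-0.31812561035) = +216 µV.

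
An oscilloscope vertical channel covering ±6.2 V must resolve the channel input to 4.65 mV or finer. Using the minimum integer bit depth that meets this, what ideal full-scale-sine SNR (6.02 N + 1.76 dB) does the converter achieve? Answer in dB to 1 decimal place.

Span: 6.2 V − (-6.2 V) = 12.4 V.
Levels needed ≥ 12.4/4.65 mV = 2667. 2^12 = 4096 suffices, so N_min = 12.
Ideal SNR at N = 12: 6.02·12 + 1.76 = 74.0 dB.

74.0 dB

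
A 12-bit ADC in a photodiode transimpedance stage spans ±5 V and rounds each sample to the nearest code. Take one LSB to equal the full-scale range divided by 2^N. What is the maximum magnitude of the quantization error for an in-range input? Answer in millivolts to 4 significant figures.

1.221 mV

Full-scale range = 5 V − (-5 V) = 10 V.
LSB = 10 V ÷ 2^12 = 10/4096 V = 2.44141 mV.
|e|_max = LSB/2 = 1.221 mV.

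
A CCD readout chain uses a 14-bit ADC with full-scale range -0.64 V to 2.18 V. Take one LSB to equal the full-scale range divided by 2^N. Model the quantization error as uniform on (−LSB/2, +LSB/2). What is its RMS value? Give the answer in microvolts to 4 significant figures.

49.69 µV

The full-scale span is 2.18 − (-0.64) = 2.82 V.
LSB = 2.82 V ÷ 2^14 = 2.82/16384 V = 172.119 µV.
σ_q = LSB/√12 = 172.119 µV/3.4641 = 49.69 µV.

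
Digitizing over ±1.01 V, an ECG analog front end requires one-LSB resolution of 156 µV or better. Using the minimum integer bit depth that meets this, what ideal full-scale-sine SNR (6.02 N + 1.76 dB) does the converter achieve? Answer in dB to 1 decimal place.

86.0 dB

Span: 1.01 V − (-1.01 V) = 2.02 V.
Levels needed ≥ 2.02/156 µV = 12950. 2^14 = 16384 suffices, so N_min = 14.
SNR = 6.02 × 14 + 1.76 = 86.04 dB.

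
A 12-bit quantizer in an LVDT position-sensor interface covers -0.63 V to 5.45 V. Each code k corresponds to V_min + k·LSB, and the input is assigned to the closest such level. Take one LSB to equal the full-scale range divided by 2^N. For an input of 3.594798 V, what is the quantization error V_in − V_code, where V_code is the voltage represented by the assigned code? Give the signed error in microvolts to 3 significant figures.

Range = 5.45 − (-0.63) = 6.08 V. LSB = 6.08 V / 2^12 ≈ 1.484 mV.
(V_in − V_min)/LSB = (3.594798 − (-0.63)) × 4096/6.08 = 2846.1797 → nearest code k = 2846.
Reconstructed level: -0.63 + 2846 × 6.08/4096 V = 3.594531250 V.
e = 3.594798 − (3.594531250) = +267 µV.

+267 µV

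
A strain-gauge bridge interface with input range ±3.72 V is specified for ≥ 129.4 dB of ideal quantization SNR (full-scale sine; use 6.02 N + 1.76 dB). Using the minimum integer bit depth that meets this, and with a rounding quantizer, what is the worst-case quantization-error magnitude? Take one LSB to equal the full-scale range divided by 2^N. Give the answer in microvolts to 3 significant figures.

0.887 µV

The full-scale span is 3.72 − (-3.72) = 7.44 V.
6.02 N + 1.76 ≥ 129.4 gives N ≥ 21.203, so the minimum integer is 22.
One LSB is 7.44 V / 4194304 = 1.7738 µV.
|e|_max = LSB/2 = 0.887 µV.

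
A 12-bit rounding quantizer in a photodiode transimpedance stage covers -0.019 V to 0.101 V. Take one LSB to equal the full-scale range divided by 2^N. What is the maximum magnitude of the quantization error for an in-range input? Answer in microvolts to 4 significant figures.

Range = 0.101 − (-0.019) = 0.12 V.
Step size = 0.12/4096 V = 29.2969 µV.
Worst-case error for round-to-nearest is half an LSB: 14.65 µV.

14.65 µV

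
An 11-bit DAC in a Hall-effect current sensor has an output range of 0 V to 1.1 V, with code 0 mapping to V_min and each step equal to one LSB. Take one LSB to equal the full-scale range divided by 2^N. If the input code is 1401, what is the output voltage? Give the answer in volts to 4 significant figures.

Span = 1.1 V. LSB = 1.1 V / 2^11.
V_out = 0 + 1401 × (1.1/2048) V
      = 0 V + 0.752490 V = 0.752490 V.

0.7525 V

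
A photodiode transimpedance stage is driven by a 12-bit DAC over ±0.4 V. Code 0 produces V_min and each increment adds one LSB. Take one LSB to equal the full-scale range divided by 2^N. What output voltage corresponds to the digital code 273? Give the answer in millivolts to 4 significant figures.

Range = 0.4 − (-0.4) = 0.8 V. LSB = 0.8 V / 2^12.
V_out = V_min + code × LSB = -0.4 V + 273 × 0.8 V / 4096
      = -0.4 + 0.0533203 = -0.346680 V.

-346.7 mV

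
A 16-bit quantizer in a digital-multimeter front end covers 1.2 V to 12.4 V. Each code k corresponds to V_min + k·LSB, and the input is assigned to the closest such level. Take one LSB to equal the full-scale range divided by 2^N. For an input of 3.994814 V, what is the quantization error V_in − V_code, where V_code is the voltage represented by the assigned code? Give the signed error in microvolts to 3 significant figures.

−59.0 µV

Full-scale range = 12.4 V − (1.2 V) = 11.2 V. LSB = 11.2 V / 2^16 ≈ 170.9 µV.
(3.994814 − (1.2)) / LSB = 2.794814 × 65536/11.2 = 16353.6545. Nearest integer: k = 16354.
V_code = V_min + k × range/2^16 = 1.2 + 16354 × 11.2/65536 = 3.9948730469 V.
e = 3.994814 − (3.9948730469) = −59.0 µV.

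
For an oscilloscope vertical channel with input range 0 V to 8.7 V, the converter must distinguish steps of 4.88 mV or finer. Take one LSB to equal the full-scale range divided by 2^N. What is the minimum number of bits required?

11 bits

Span = 8.7 V.
8.7 V / 4.88 mV = 1783. Since 2^10 = 1024 and 2^11 = 2048, N = 11.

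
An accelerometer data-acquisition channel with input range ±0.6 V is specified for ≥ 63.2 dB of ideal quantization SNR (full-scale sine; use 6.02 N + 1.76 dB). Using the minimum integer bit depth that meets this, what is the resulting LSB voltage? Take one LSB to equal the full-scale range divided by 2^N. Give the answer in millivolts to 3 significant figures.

Span: 0.6 V − (-0.6 V) = 1.2 V.
N ≥ (63.2 − 1.76)/6.02 = 10.206 → N_min = 11.
One LSB is 1.2 V / 2048 = 0.586 mV.

0.586 mV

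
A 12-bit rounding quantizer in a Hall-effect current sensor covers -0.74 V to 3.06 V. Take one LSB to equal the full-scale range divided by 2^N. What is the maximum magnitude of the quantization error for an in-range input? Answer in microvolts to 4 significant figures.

Span: 3.06 V − (-0.74 V) = 3.8 V.
Step size = 3.8/4096 V = 0.927734 mV.
|e|_max = LSB/2 = 463.9 µV.

463.9 µV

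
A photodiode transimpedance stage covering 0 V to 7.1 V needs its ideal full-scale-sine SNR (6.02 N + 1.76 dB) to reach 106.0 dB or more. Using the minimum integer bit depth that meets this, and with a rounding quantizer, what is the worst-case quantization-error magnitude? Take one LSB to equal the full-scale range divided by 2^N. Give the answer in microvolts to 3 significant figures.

13.5 µV

Full-scale range = 7.1 V.
N ≥ (106.0 − 1.76)/6.02 = 17.316 → N_min = 18.
One LSB is 7.1 V / 262144 = 27.084 µV.
Half an LSB is 13.5 µV.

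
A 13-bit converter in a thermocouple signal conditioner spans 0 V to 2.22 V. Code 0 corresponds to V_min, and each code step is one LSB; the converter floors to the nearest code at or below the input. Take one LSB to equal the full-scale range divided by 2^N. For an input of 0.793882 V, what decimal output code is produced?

Full-scale range = 2.22 V. LSB = 2.22 V / 2^13 ≈ 271.0 µV.
(V_in − V_min) × 2^13/range = (0.793882 − (0)) × 8192/2.22 = 2929.496.
Floor → code = 2929.

2929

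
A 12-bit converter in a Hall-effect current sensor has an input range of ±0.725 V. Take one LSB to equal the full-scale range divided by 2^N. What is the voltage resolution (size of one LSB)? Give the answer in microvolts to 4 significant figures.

The full-scale span is 0.725 − (-0.725) = 1.45 V.
There are 2^12 = 4096 steps.
Step size = 1.45/4096 V = 354.0 µV.

354.0 µV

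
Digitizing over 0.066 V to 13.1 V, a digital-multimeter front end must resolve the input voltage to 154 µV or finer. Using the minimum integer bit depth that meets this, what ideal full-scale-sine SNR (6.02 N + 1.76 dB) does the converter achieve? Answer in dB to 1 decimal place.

Span: 13.1 V − (0.066 V) = 13.034 V.
13.034 V / 154 µV = 84640. Since 2^16 = 65536 and 2^17 = 131072, N = 17.
6.02(17) + 1.76 = 104.10 dB.

104.1 dB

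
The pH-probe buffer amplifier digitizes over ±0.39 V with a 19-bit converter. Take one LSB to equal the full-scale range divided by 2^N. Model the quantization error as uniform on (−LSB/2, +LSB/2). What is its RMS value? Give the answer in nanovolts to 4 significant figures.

429.5 nV

The full-scale span is 0.39 − (-0.39) = 0.78 V.
LSB = 0.78 V / 2^19 = 1.48773 µV.
V_rms = LSB/√12 = 1.48773 µV / √12 = 429.5 nV.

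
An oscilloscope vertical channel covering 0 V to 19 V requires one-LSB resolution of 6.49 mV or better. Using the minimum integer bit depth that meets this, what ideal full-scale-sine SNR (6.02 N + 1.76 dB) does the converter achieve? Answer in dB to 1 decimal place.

74.0 dB

Span = 19 V.
Required number of levels: 19/6.49 mV = 2927.6; smallest N with 2^N ≥ that is 12.
6.02(12) + 1.76 = 74.00 dB.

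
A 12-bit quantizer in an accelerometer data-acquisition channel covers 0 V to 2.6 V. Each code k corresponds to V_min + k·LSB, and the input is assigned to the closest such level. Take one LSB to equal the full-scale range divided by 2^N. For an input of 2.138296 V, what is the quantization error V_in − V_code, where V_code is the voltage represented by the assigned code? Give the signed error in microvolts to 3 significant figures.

Range is 2.6 V. LSB = 2.6 V / 2^12 ≈ 0.6348 mV.
(V_in − V_min)/LSB = (2.138296 − (0)) × 4096/2.6 = 3368.6386 → nearest code k = 3369.
V_code = 0 + (3369/4096) × 2.6 = 2.138525391 V.
Error = V_in − V_code = 2.138296 − (2.138525391) = −229 µV.

−229 µV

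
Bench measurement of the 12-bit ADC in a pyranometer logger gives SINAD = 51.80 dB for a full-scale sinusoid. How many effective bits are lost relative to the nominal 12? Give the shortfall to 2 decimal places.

3.69 bits

N_eff = (51.80 − 1.76)/6.02 = 8.3123 bits.
Lost resolution: 12 − 8.3123 = 3.6877 bits.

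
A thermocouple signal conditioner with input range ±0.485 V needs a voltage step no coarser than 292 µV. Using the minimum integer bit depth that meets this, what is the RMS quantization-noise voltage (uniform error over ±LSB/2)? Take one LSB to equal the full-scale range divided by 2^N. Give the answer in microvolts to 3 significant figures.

The full-scale span is 0.485 − (-0.485) = 0.97 V.
Required number of levels: 0.97/292 µV = 3321.9; smallest N with 2^N ≥ that is 12.
LSB = 0.97 V / 2^12 = 236.82 µV.
σ_q = LSB/√12 = 236.82 µV/3.4641 = 68.4 µV.

68.4 µV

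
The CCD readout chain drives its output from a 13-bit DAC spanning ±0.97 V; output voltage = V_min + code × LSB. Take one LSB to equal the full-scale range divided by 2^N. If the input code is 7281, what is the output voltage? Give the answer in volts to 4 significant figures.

The full-scale span is 0.97 − (-0.97) = 1.94 V. LSB = 1.94 V / 2^13.
V_out = V_min + code × LSB = -0.97 V + 7281 × 1.94 V / 8192
      = -0.97 V + 1.72426 V = 0.754260 V.

0.7543 V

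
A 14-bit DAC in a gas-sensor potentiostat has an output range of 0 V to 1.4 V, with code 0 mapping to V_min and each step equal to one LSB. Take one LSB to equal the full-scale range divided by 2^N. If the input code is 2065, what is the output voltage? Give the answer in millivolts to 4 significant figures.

V_FS = 1.4 V. LSB = 1.4 V / 2^14.
Output = V_min + (2065/16384) × range = 0 + 0.126038 × 1.4 V
      = 0 + 0.176453 = 0.176453 V.

176.5 mV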